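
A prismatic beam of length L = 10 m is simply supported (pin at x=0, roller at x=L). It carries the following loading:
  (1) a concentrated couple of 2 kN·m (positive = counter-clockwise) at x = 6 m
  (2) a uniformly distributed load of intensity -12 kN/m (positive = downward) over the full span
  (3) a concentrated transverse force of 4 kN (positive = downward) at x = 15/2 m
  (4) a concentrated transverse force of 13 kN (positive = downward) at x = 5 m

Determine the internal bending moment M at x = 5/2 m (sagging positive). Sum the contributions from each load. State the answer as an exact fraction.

M(5/2) = -373/4 kN·m

Load 1 — applied couple M₀=2 kN·m at a=6 m (b=L-a=4):
  M_1 = M₀x/L  [x≤a] = 2·(5/2)/10 = 1/2 kN·m
Load 2 — uniform load w=-12 kN/m over full span:
  M_2 = wx(L-x)/2 = (-12)·(5/2)·(10-(5/2))/2 = -225/2 kN·m
Load 3 — point force P=4 kN at a=15/2 m (b=L-a=5/2):
  M_3 = Pbx/L  [x≤a] = 4·(5/2)·(5/2)/10 = 5/2 kN·m
Load 4 — point force P=13 kN at a=5 m (b=L-a=5):
  M_4 = Pbx/L  [x≤a] = 13·5·(5/2)/10 = 65/4 kN·m
Superposition: M = Σ M_i = -373/4 kN·m ≈ -93.250000 kN·m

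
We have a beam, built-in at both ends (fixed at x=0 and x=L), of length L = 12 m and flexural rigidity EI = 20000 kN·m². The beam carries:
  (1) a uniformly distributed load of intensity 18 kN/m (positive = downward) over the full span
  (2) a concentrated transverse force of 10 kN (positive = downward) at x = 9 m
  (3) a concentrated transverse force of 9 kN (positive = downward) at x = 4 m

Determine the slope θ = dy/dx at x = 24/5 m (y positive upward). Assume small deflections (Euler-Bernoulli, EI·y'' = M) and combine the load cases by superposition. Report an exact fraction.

Load 1 — uniform load w=18 kN/m over full span:
  θ_1 = -wx(L-x)(L-2x)/(12EI) = -18·(24/5)·(12-(24/5))·(12-2·(24/5))/(12·20000) = -486/78125 rad
Load 2 — point force P=10 kN at a=9 m (b=L-a=3):
  θ_2 = -Pb²x(2aL-(3a+b)x)/(2L³EI)  [x≤a] = -10·3²·(24/5)·(2·9·12-(3·9+3)·(24/5))/(2·12³·20000) = -9/20000 rad
Load 3 — point force P=9 kN at a=4 m (b=L-a=8):
  θ_3 = Pa²(L-x)(2bL-(3b+a)(L-x))/(2L³EI)  [x>a] = 9·4²·(12-(24/5))·(2·8·12-(3·8+4)·(12-(24/5)))/(2·12³·20000) = -9/62500 rad
Superposition: θ = Σ θ_i = -17037/2500000 rad ≈ -0.006815 rad

θ(24/5) = -17037/2500000 rad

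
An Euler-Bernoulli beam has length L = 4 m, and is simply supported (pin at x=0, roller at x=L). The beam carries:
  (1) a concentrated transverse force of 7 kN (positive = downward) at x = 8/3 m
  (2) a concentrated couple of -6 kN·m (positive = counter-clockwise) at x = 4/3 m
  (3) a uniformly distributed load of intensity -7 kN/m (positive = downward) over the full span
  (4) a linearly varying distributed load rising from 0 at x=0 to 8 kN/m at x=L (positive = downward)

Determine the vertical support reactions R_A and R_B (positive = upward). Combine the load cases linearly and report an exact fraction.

R_A = -47/6 kN, R_B = 17/6 kN

Load 1 — point force P=7 kN at a=8/3 m (b=L-a=4/3):
  R_A = Pb/L = 7·(4/3)/4 = 7/3 kN
  R_B = Pa/L = 7·(8/3)/4 = 14/3 kN
Load 2 — applied couple M₀=-6 kN·m at a=4/3 m (b=L-a=8/3):
  R_A = M₀/L = (-6)/4 = -3/2 kN
  R_B = -M₀/L = -(-6)/4 = 3/2 kN
Load 3 — uniform load w=-7 kN/m over full span:
  R_A = wL/2 = (-7)·4/2 = -14 kN
  R_B = wL/2 = (-7)·4/2 = -14 kN
Load 4 — triangular load w₀=8 kN/m (0→w₀ over full span):
  R_A = w₀L/6 = 8·4/6 = 16/3 kN
  R_B = w₀L/3 = 8·4/3 = 32/3 kN
Superposition: R_A = -47/6 kN, R_B = 17/6 kN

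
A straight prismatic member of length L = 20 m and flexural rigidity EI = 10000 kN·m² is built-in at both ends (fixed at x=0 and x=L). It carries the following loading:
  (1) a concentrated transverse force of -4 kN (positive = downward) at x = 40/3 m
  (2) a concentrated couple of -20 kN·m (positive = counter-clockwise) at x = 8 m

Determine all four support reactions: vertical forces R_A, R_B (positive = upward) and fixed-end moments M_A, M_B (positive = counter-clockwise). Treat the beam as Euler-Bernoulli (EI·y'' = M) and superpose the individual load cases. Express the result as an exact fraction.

R_A = -1672/675 kN, M_A = -1124/135 kN·m, R_B = -1028/675 kN, M_B = 736/135 kN·m

Load 1 — point force P=-4 kN at a=40/3 m (b=L-a=20/3):
  R_A = Pb²(3a+b)/L³ = (-4)·(20/3)²·(3·(40/3)+(20/3))/20³ = -28/27 kN
  M_A = Pab²/L² = (-4)·(40/3)·(20/3)²/20² = -160/27 kN·m
  R_B = Pa²(a+3b)/L³ = (-4)·(40/3)²·((40/3)+3·(20/3))/20³ = -80/27 kN
  M_B = -Pa²b/L² = -(-4)·(40/3)²·(20/3)/20² = 320/27 kN·m
Load 2 — applied couple M₀=-20 kN·m at a=8 m (b=L-a=12):
  R_A = 6M₀ab/L³ = 6·(-20)·8·12/20³ = -36/25 kN
  M_A = M₀b(2a-b)/L² = (-20)·12·(2·8-12)/20² = -12/5 kN·m
  R_B = -6M₀ab/L³ = -6·(-20)·8·12/20³ = 36/25 kN
  M_B = M₀a(2b-a)/L² = (-20)·8·(2·12-8)/20² = -32/5 kN·m
Superposition: R_A = -1672/675 kN, M_A = -1124/135 kN·m, R_B = -1028/675 kN, M_B = 736/135 kN·m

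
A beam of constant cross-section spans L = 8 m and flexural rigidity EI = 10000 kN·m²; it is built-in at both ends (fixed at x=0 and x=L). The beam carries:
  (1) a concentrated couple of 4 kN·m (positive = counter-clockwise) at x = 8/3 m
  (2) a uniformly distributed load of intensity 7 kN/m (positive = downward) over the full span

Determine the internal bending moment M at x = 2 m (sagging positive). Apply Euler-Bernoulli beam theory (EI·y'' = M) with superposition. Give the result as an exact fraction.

Load 1 — applied couple M₀=4 kN·m at a=8/3 m (b=L-a=16/3):
  M_1 = R_Ax - M_A  [x≤a] with R_A=2/3, M_A=0 = (2/3)·2 - 0 = 4/3 kN·m
Load 2 — uniform load w=7 kN/m over full span:
  M_2 = wLx/2 - wL²/12 - wx²/2 = 7·8·2/2 - 7·8²/12 - 7·2²/2 = 14/3 kN·m
Superposition: M = Σ M_i = 6 kN·m ≈ 6.000000 kN·m

M(2) = 6 kN·m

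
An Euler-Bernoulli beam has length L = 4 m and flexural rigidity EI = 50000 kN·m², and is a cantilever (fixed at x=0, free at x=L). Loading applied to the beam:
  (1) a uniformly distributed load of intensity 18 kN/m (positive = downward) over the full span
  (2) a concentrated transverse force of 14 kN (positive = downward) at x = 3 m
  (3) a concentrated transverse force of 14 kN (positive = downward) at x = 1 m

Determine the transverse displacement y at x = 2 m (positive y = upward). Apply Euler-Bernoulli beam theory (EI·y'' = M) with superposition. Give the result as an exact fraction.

Load 1 — uniform load w=18 kN/m over full span:
  y_1 = -wx²(x²-4Lx+6L²)/(24EI) = -18·2²·(2²-4·4·2+6·4²)/(24·50000) = -51/12500 m
Load 2 — point force P=14 kN at a=3 m (b=L-a=1):
  y_2 = -Px²(3a-x)/(6EI)  [x≤a] = -14·2²·(3·3-2)/(6·50000) = -49/37500 m
Load 3 — point force P=14 kN at a=1 m (b=L-a=3):
  y_3 = -Pa²(3x-a)/(6EI)  [x>a] = -14·1²·(3·2-1)/(6·50000) = -7/30000 m
Superposition: y = Σ y_i = -281/50000 m ≈ -0.005620 m

y(2) = -281/50000 m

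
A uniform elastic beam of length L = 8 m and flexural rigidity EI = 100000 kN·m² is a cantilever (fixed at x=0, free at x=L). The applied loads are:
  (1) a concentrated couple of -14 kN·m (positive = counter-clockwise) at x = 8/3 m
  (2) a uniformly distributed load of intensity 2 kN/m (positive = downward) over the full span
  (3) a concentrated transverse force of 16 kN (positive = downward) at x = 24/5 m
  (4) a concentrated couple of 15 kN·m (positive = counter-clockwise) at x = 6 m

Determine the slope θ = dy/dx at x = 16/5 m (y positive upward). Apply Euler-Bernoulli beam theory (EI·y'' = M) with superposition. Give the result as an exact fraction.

Load 1 — applied couple M₀=-14 kN·m at a=8/3 m (b=L-a=16/3):
  θ_1 = M₀a/EI  [x>a] = (-14)·(8/3)/100000 = -7/18750 rad
Load 2 — uniform load w=2 kN/m over full span:
  θ_2 = -wx(x²-3Lx+3L²)/(6EI) = -2·(16/5)·((16/5)²-3·8·(16/5)+3·8²)/(6·100000) = -1568/1171875 rad
Load 3 — point force P=16 kN at a=24/5 m (b=L-a=16/5):
  θ_3 = -Px(2a-x)/(2EI)  [x≤a] = -16·(16/5)·(2·(24/5)-(16/5))/(2·100000) = -128/78125 rad
Load 4 — applied couple M₀=15 kN·m at a=6 m (b=L-a=2):
  θ_4 = M₀x/EI  [x≤a] = 15·(16/5)/100000 = 3/6250 rad
Superposition: θ = Σ θ_i = -1121/390625 rad ≈ -0.002870 rad

θ(16/5) = -1121/390625 rad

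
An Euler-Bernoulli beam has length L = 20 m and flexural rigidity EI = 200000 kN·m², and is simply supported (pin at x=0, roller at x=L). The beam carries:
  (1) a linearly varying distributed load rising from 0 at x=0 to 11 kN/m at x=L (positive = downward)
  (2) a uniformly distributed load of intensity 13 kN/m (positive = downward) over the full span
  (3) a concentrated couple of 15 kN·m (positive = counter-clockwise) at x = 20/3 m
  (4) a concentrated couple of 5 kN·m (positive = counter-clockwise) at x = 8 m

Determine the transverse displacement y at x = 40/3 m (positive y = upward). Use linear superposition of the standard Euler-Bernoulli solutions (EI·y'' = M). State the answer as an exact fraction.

y(40/3) = -611797/3645000 m

Load 1 — triangular load w₀=11 kN/m (0→w₀ over full span):
  y_1 = -w₀x(7L⁴-10L²x²+3x⁴)/(360LEI) = -11·(40/3)·(7·20⁴-10·20²·(40/3)²+3·(40/3)⁴)/(360·20·200000) = -187/3645 m
Load 2 — uniform load w=13 kN/m over full span:
  y_2 = -wx(L³-2Lx²+x³)/(24EI) = -13·(40/3)·(20³-2·20·(40/3)²+(40/3)³)/(24·200000) = -143/1215 m
Load 3 — applied couple M₀=15 kN·m at a=20/3 m (b=L-a=40/3):
  y_3 = (M₀x³/(6L)-M₀(x-a)²/2+C₁x)/EI  [x>a] with C₁=M₀(3b²-L²)/(6L)=50/3 = (15·(40/3)³/(6·20)-15·((40/3)-(20/3))²/2+(50/3)·(40/3))/200000 = 1/1080 m
Load 4 — applied couple M₀=5 kN·m at a=8 m (b=L-a=12):
  y_4 = (M₀x³/(6L)-M₀(x-a)²/2+C₁x)/EI  [x>a] with C₁=M₀(3b²-L²)/(6L)=4/3 = (5·(40/3)³/(6·20)-5·((40/3)-8)²/2+(4/3)·(40/3))/200000 = 23/101250 m
Superposition: y = Σ y_i = -611797/3645000 m ≈ -0.167846 m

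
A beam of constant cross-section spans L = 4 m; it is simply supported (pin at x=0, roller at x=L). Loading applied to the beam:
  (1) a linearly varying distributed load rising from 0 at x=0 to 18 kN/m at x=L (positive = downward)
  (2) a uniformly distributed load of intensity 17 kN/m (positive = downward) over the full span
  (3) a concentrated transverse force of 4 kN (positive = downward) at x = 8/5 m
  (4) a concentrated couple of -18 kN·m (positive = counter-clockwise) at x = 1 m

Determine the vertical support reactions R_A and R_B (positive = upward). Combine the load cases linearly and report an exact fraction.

Load 1 — triangular load w₀=18 kN/m (0→w₀ over full span):
  R_A = w₀L/6 = 18·4/6 = 12 kN
  R_B = w₀L/3 = 18·4/3 = 24 kN
Load 2 — uniform load w=17 kN/m over full span:
  R_A = wL/2 = 17·4/2 = 34 kN
  R_B = wL/2 = 17·4/2 = 34 kN
Load 3 — point force P=4 kN at a=8/5 m (b=L-a=12/5):
  R_A = Pb/L = 4·(12/5)/4 = 12/5 kN
  R_B = Pa/L = 4·(8/5)/4 = 8/5 kN
Load 4 — applied couple M₀=-18 kN·m at a=1 m (b=L-a=3):
  R_A = M₀/L = (-18)/4 = -9/2 kN
  R_B = -M₀/L = -(-18)/4 = 9/2 kN
Superposition: R_A = 439/10 kN, R_B = 641/10 kN

R_A = 439/10 kN, R_B = 641/10 kN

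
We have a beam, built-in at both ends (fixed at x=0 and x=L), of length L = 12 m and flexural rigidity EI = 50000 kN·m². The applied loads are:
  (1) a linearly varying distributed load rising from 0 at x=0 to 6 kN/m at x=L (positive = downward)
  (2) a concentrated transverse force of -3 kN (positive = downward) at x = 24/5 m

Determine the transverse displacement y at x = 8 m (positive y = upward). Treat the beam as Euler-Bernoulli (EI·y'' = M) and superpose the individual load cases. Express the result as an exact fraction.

y(8) = -2816/1171875 m

Load 1 — triangular load w₀=6 kN/m (0→w₀ over full span):
  y_1 = -w₀x²(L-x)²(x+2L)/(120LEI) = -6·8²·(12-8)²·(8+2·12)/(120·12·50000) = -128/46875 m
Load 2 — point force P=-3 kN at a=24/5 m (b=L-a=36/5):
  y_2 = -Pa²(L-x)²(3bL-(3b+a)(L-x))/(6L³EI)  [x>a] = -(-3)·(24/5)²·(12-8)²·(3·(36/5)·12-(3·(36/5)+(24/5))·(12-8))/(6·12³·50000) = 128/390625 m
Superposition: y = Σ y_i = -2816/1171875 m ≈ -0.002403 m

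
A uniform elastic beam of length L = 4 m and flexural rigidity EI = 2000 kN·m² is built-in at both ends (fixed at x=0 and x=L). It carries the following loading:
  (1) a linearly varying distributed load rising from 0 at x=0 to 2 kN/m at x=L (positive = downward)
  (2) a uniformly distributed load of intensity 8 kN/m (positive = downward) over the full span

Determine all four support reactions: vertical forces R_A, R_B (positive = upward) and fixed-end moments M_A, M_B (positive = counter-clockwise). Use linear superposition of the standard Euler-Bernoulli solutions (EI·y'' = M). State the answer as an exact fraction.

R_A = 86/5 kN, M_A = 176/15 kN·m, R_B = 94/5 kN, M_B = -184/15 kN·m

Load 1 — triangular load w₀=2 kN/m (0→w₀ over full span):
  R_A = 3w₀L/20 = 3·2·4/20 = 6/5 kN
  M_A = w₀L²/30 = 2·4²/30 = 16/15 kN·m
  R_B = 7w₀L/20 = 7·2·4/20 = 14/5 kN
  M_B = -w₀L²/20 = -2·4²/20 = -8/5 kN·m
Load 2 — uniform load w=8 kN/m over full span:
  R_A = wL/2 = 8·4/2 = 16 kN
  M_A = wL²/12 = 8·4²/12 = 32/3 kN·m
  R_B = wL/2 = 8·4/2 = 16 kN
  M_B = -wL²/12 = -8·4²/12 = -32/3 kN·m
Superposition: R_A = 86/5 kN, M_A = 176/15 kN·m, R_B = 94/5 kN, M_B = -184/15 kN·m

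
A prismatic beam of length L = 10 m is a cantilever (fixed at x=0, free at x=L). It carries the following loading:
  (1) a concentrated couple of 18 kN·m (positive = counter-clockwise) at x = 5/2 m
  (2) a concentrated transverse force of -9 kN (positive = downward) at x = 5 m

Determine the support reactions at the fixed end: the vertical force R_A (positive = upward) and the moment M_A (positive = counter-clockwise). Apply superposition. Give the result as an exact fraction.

R_A = -9 kN, M_A = -63 kN·m

Load 1 — applied couple M₀=18 kN·m at a=5/2 m (b=L-a=15/2):
  R_A = 0 kN
  M_A = -M₀ = -18 kN·m
Load 2 — point force P=-9 kN at a=5 m (b=L-a=5):
  R_A = P = (-9) = -9 kN
  M_A = Pa = (-9)·5 = -45 kN·m
Superposition: R_A = -9 kN, M_A = -63 kN·m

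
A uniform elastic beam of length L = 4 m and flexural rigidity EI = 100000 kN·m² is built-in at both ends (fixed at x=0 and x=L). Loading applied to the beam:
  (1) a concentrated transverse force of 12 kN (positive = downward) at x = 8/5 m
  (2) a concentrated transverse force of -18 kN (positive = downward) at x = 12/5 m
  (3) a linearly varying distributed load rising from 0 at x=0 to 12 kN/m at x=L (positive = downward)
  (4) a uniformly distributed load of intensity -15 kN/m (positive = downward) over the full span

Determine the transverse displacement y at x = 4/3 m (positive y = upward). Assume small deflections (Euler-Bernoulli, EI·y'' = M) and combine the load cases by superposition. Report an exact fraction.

Load 1 — point force P=12 kN at a=8/5 m (b=L-a=12/5):
  y_1 = -Pb²x²(3aL-(3a+b)x)/(6L³EI)  [x≤a] = -12·(12/5)²·(4/3)²·(3·(8/5)·4-(3·(8/5)+(12/5))·(4/3))/(6·4³·100000) = -12/390625 m
Load 2 — point force P=-18 kN at a=12/5 m (b=L-a=8/5):
  y_2 = -Pb²x²(3aL-(3a+b)x)/(6L³EI)  [x≤a] = -(-18)·(8/5)²·(4/3)²·(3·(12/5)·4-(3·(12/5)+(8/5))·(4/3))/(6·4³·100000) = 128/3515625 m
Load 3 — triangular load w₀=12 kN/m (0→w₀ over full span):
  y_3 = -w₀x²(L-x)²(x+2L)/(120LEI) = -12·(4/3)²·(4-(4/3))²·((4/3)+2·4)/(120·4·100000) = -112/3796875 m
Load 4 — uniform load w=-15 kN/m over full span:
  y_4 = -wx²(L-x)²/(24EI) = -(-15)·(4/3)²·(4-(4/3))²/(24·100000) = 4/50625 m
Superposition: y = Σ y_i = 1048/18984375 m ≈ 0.000055 m

y(4/3) = 1048/18984375 m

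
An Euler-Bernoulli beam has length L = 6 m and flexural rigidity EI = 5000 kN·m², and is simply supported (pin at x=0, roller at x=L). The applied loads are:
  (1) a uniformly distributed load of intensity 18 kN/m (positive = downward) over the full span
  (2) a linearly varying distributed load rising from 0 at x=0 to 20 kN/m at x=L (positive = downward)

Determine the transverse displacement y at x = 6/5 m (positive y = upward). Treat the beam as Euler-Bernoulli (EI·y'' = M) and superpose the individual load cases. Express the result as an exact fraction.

y(6/5) = -107622/1953125 m

Load 1 — uniform load w=18 kN/m over full span:
  y_1 = -wx(L³-2Lx²+x³)/(24EI) = -18·(6/5)·(6³-2·6·(6/5)²+(6/5)³)/(24·5000) = -14094/390625 m
Load 2 — triangular load w₀=20 kN/m (0→w₀ over full span):
  y_2 = -w₀x(7L⁴-10L²x²+3x⁴)/(360LEI) = -20·(6/5)·(7·6⁴-10·6²·(6/5)²+3·(6/5)⁴)/(360·6·5000) = -37152/1953125 m
Superposition: y = Σ y_i = -107622/1953125 m ≈ -0.055102 m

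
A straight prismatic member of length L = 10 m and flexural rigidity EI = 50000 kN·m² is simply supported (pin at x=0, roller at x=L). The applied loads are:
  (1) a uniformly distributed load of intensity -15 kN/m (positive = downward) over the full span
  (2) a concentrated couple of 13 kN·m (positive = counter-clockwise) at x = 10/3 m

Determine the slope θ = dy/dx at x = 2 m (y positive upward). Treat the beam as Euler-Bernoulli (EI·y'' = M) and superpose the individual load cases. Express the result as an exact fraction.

Load 1 — uniform load w=-15 kN/m over full span:
  θ_1 = -w(L³-6Lx²+4x³)/(24EI) = -(-15)·(10³-6·10·2²+4·2³)/(24·50000) = 99/10000 rad
Load 2 — applied couple M₀=13 kN·m at a=10/3 m (b=L-a=20/3):
  θ_2 = (M₀x²/(2L)+C₁)/EI  [x≤a] with C₁=M₀(3b²-L²)/(6L)=65/9 = (13·2²/(2·10)+(65/9))/50000 = 221/1125000 rad
Superposition: θ = Σ θ_i = 22717/2250000 rad ≈ 0.010096 rad

θ(2) = 22717/2250000 rad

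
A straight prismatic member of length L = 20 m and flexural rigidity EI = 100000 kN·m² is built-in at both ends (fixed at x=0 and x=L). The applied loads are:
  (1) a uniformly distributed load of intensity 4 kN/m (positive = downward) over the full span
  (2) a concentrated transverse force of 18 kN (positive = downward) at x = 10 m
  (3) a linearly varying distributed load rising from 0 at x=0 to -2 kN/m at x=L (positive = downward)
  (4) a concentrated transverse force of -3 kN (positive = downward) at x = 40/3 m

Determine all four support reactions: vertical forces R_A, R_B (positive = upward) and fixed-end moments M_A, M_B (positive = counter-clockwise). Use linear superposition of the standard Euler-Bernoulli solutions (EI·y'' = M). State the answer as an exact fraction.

R_A = 380/9 kN, M_A = 1325/9 kN·m, R_B = 295/9 kN, M_B = -1165/9 kN·m

Load 1 — uniform load w=4 kN/m over full span:
  R_A = wL/2 = 4·20/2 = 40 kN
  M_A = wL²/12 = 4·20²/12 = 400/3 kN·m
  R_B = wL/2 = 4·20/2 = 40 kN
  M_B = -wL²/12 = -4·20²/12 = -400/3 kN·m
Load 2 — point force P=18 kN at a=10 m (b=L-a=10):
  R_A = Pb²(3a+b)/L³ = 18·10²·(3·10+10)/20³ = 9 kN
  M_A = Pab²/L² = 18·10·10²/20² = 45 kN·m
  R_B = Pa²(a+3b)/L³ = 18·10²·(10+3·10)/20³ = 9 kN
  M_B = -Pa²b/L² = -18·10²·10/20² = -45 kN·m
Load 3 — triangular load w₀=-2 kN/m (0→w₀ over full span):
  R_A = 3w₀L/20 = 3·(-2)·20/20 = -6 kN
  M_A = w₀L²/30 = (-2)·20²/30 = -80/3 kN·m
  R_B = 7w₀L/20 = 7·(-2)·20/20 = -14 kN
  M_B = -w₀L²/20 = -(-2)·20²/20 = 40 kN·m
Load 4 — point force P=-3 kN at a=40/3 m (b=L-a=20/3):
  R_A = Pb²(3a+b)/L³ = (-3)·(20/3)²·(3·(40/3)+(20/3))/20³ = -7/9 kN
  M_A = Pab²/L² = (-3)·(40/3)·(20/3)²/20² = -40/9 kN·m
  R_B = Pa²(a+3b)/L³ = (-3)·(40/3)²·((40/3)+3·(20/3))/20³ = -20/9 kN
  M_B = -Pa²b/L² = -(-3)·(40/3)²·(20/3)/20² = 80/9 kN·m
Superposition: R_A = 380/9 kN, M_A = 1325/9 kN·m, R_B = 295/9 kN, M_B = -1165/9 kN·m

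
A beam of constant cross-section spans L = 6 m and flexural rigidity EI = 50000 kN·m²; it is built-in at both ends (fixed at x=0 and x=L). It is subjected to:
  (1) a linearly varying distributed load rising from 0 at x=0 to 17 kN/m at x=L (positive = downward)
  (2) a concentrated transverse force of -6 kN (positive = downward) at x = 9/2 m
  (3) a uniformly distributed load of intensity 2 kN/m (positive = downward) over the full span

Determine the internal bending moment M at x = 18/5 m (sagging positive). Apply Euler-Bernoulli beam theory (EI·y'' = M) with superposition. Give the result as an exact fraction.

Load 1 — triangular load w₀=17 kN/m (0→w₀ over full span):
  M_1 = 3w₀Lx/20 - w₀L²/30 - w₀x³/(6L) = 3·17·6·(18/5)/20 - 17·6²/30 - 17·(18/5)³/(6·6) = 1581/125 kN·m
Load 2 — point force P=-6 kN at a=9/2 m (b=L-a=3/2):
  M_2 = Pb²(3a+b)x/L³ - Pab²/L²  [x≤a] = (-6)·(3/2)²·(3·(9/2)+(3/2))·(18/5)/6³ - (-6)·(9/2)·(3/2)²/6² = -27/16 kN·m
Load 3 — uniform load w=2 kN/m over full span:
  M_3 = wLx/2 - wL²/12 - wx²/2 = 2·6·(18/5)/2 - 2·6²/12 - 2·(18/5)²/2 = 66/25 kN·m
Superposition: M = Σ M_i = 27201/2000 kN·m ≈ 13.600500 kN·m

M(18/5) = 27201/2000 kN·m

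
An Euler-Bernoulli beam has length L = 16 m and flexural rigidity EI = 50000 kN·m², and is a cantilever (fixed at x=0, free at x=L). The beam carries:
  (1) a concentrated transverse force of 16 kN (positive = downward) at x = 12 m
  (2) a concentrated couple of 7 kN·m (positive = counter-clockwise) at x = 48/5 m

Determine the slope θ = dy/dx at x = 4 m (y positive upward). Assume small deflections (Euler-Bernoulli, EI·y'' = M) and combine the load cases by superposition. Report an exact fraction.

Load 1 — point force P=16 kN at a=12 m (b=L-a=4):
  θ_1 = -Px(2a-x)/(2EI)  [x≤a] = -16·4·(2·12-4)/(2·50000) = -8/625 rad
Load 2 — applied couple M₀=7 kN·m at a=48/5 m (b=L-a=32/5):
  θ_2 = M₀x/EI  [x≤a] = 7·4/50000 = 7/12500 rad
Superposition: θ = Σ θ_i = -153/12500 rad ≈ -0.012240 rad

θ(4) = -153/12500 rad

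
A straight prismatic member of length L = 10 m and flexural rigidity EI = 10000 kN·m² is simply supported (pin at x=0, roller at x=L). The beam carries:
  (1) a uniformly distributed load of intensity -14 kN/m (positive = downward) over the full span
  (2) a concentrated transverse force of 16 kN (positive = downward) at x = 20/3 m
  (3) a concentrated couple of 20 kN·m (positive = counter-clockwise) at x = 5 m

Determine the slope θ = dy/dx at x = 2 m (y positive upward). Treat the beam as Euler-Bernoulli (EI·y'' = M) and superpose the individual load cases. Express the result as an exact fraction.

Load 1 — uniform load w=-14 kN/m over full span:
  θ_1 = -w(L³-6Lx²+4x³)/(24EI) = -(-14)·(10³-6·10·2²+4·2³)/(24·10000) = 231/5000 rad
Load 2 — point force P=16 kN at a=20/3 m (b=L-a=10/3):
  θ_2 = -Pb(L²-b²-3x²)/(6LEI)  [x≤a] = -16·(10/3)·(10²-(10/3)²-3·2²)/(6·10·10000) = -346/50625 rad
Load 3 — applied couple M₀=20 kN·m at a=5 m (b=L-a=5):
  θ_3 = (M₀x²/(2L)+C₁)/EI  [x≤a] with C₁=M₀(3b²-L²)/(6L)=-25/3 = (20·2²/(2·10)+(-25/3))/10000 = -13/30000 rad
Superposition: θ = Σ θ_i = 6307/162000 rad ≈ 0.038932 rad

θ(2) = 6307/162000 rad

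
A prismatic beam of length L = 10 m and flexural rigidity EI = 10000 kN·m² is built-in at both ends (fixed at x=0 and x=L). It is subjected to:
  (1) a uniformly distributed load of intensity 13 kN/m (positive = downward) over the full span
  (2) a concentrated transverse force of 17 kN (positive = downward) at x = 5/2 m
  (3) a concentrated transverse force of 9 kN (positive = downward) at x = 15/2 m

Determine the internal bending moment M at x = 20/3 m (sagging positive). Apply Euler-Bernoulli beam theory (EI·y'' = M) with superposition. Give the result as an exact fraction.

M(20/3) = 3035/72 kN·m

Load 1 — uniform load w=13 kN/m over full span:
  M_1 = wLx/2 - wL²/12 - wx²/2 = 13·10·(20/3)/2 - 13·10²/12 - 13·(20/3)²/2 = 325/9 kN·m
Load 2 — point force P=17 kN at a=5/2 m (b=L-a=15/2):
  M_2 = Pa²(a+3b)(L-x)/L³ - Pa²b/L²  [x>a] = 17·(5/2)²·((5/2)+3·(15/2))·(10-(20/3))/10³ - 17·(5/2)²·(15/2)/10² = 85/96 kN·m
Load 3 — point force P=9 kN at a=15/2 m (b=L-a=5/2):
  M_3 = Pb²(3a+b)x/L³ - Pab²/L²  [x≤a] = 9·(5/2)²·(3·(15/2)+(5/2))·(20/3)/10³ - 9·(15/2)·(5/2)²/10² = 165/32 kN·m
Superposition: M = Σ M_i = 3035/72 kN·m ≈ 42.152778 kN·m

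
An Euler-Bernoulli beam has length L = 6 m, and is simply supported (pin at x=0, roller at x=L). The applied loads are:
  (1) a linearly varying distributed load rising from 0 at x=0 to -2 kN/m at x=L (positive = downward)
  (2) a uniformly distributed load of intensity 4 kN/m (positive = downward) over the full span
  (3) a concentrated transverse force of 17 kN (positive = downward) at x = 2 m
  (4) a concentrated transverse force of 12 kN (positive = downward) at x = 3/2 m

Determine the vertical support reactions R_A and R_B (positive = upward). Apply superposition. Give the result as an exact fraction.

Load 1 — triangular load w₀=-2 kN/m (0→w₀ over full span):
  R_A = w₀L/6 = (-2)·6/6 = -2 kN
  R_B = w₀L/3 = (-2)·6/3 = -4 kN
Load 2 — uniform load w=4 kN/m over full span:
  R_A = wL/2 = 4·6/2 = 12 kN
  R_B = wL/2 = 4·6/2 = 12 kN
Load 3 — point force P=17 kN at a=2 m (b=L-a=4):
  R_A = Pb/L = 17·4/6 = 34/3 kN
  R_B = Pa/L = 17·2/6 = 17/3 kN
Load 4 — point force P=12 kN at a=3/2 m (b=L-a=9/2):
  R_A = Pb/L = 12·(9/2)/6 = 9 kN
  R_B = Pa/L = 12·(3/2)/6 = 3 kN
Superposition: R_A = 91/3 kN, R_B = 50/3 kN

R_A = 91/3 kN, R_B = 50/3 kN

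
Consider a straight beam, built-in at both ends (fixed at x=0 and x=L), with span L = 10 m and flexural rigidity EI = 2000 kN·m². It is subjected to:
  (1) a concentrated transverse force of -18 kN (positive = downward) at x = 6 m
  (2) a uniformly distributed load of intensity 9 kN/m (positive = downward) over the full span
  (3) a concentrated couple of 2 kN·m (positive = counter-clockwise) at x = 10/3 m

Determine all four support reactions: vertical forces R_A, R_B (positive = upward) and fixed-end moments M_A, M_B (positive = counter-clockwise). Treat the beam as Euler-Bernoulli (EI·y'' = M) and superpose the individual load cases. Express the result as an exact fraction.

R_A = 14599/375 kN, M_A = 1443/25 kN·m, R_B = 12401/375 kN, M_B = -3631/75 kN·m

Load 1 — point force P=-18 kN at a=6 m (b=L-a=4):
  R_A = Pb²(3a+b)/L³ = (-18)·4²·(3·6+4)/10³ = -792/125 kN
  M_A = Pab²/L² = (-18)·6·4²/10² = -432/25 kN·m
  R_B = Pa²(a+3b)/L³ = (-18)·6²·(6+3·4)/10³ = -1458/125 kN
  M_B = -Pa²b/L² = -(-18)·6²·4/10² = 648/25 kN·m
Load 2 — uniform load w=9 kN/m over full span:
  R_A = wL/2 = 9·10/2 = 45 kN
  M_A = wL²/12 = 9·10²/12 = 75 kN·m
  R_B = wL/2 = 9·10/2 = 45 kN
  M_B = -wL²/12 = -9·10²/12 = -75 kN·m
Load 3 — applied couple M₀=2 kN·m at a=10/3 m (b=L-a=20/3):
  R_A = 6M₀ab/L³ = 6·2·(10/3)·(20/3)/10³ = 4/15 kN
  M_A = M₀b(2a-b)/L² = 2·(20/3)·(2·(10/3)-(20/3))/10² = 0 kN·m
  R_B = -6M₀ab/L³ = -6·2·(10/3)·(20/3)/10³ = -4/15 kN
  M_B = M₀a(2b-a)/L² = 2·(10/3)·(2·(20/3)-(10/3))/10² = 2/3 kN·m
Superposition: R_A = 14599/375 kN, M_A = 1443/25 kN·m, R_B = 12401/375 kN, M_B = -3631/75 kN·m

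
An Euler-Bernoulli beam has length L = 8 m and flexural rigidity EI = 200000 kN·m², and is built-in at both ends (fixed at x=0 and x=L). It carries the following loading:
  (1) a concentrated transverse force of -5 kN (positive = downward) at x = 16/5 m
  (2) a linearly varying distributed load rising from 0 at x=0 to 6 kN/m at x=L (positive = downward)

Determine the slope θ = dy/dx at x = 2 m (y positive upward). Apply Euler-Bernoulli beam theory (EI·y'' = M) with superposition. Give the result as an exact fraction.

Load 1 — point force P=-5 kN at a=16/5 m (b=L-a=24/5):
  θ_1 = -Pb²x(2aL-(3a+b)x)/(2L³EI)  [x≤a] = -(-5)·(24/5)²·2·(2·(16/5)·8-(3·(16/5)+(24/5))·2)/(2·8³·200000) = 63/2500000 rad
Load 2 — triangular load w₀=6 kN/m (0→w₀ over full span):
  θ_2 = -w₀(2x(L-x)(L-2x)(x+2L)+x²(L-x)²)/(120LEI) = -6·(2·2·(8-2)·(8-2·2)·(2+2·8)+2²·(8-2)²)/(120·8·200000) = -117/2000000 rad
Superposition: θ = Σ θ_i = -333/10000000 rad ≈ -0.000033 rad

θ(2) = -333/10000000 rad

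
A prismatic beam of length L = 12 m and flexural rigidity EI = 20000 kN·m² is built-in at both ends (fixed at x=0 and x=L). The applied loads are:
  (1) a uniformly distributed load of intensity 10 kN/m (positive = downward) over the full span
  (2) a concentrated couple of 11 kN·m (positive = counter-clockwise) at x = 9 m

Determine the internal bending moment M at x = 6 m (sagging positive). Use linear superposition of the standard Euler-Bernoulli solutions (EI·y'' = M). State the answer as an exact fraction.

Load 1 — uniform load w=10 kN/m over full span:
  M_1 = wLx/2 - wL²/12 - wx²/2 = 10·12·6/2 - 10·12²/12 - 10·6²/2 = 60 kN·m
Load 2 — applied couple M₀=11 kN·m at a=9 m (b=L-a=3):
  M_2 = R_Ax - M_A  [x≤a] with R_A=33/32, M_A=55/16 = (33/32)·6 - (55/16) = 11/4 kN·m
Superposition: M = Σ M_i = 251/4 kN·m ≈ 62.750000 kN·m

M(6) = 251/4 kN·m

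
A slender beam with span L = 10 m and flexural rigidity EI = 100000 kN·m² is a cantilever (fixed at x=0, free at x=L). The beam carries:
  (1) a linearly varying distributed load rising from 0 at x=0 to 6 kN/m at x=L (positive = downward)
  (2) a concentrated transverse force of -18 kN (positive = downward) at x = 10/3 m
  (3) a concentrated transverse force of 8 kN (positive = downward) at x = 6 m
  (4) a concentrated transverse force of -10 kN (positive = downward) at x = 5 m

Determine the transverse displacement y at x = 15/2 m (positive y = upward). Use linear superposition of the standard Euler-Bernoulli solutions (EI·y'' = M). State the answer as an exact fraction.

y(15/2) = -7046143/230400000 m

Load 1 — triangular load w₀=6 kN/m (0→w₀ over full span):
  y_1 = (w₀Lx³/12-w₀L²x²/6-w₀x⁵/(120L))/EI = (6·10·(15/2)³/12-6·10²·(15/2)²/6-6·(15/2)⁵/(120·10))/100000 = -7443/204800 m
Load 2 — point force P=-18 kN at a=10/3 m (b=L-a=20/3):
  y_2 = -Pa²(3x-a)/(6EI)  [x>a] = -(-18)·(10/3)²·(3·(15/2)-(10/3))/(6·100000) = 23/3600 m
Load 3 — point force P=8 kN at a=6 m (b=L-a=4):
  y_3 = -Pa²(3x-a)/(6EI)  [x>a] = -8·6²·(3·(15/2)-6)/(6·100000) = -99/12500 m
Load 4 — point force P=-10 kN at a=5 m (b=L-a=5):
  y_4 = -Pa²(3x-a)/(6EI)  [x>a] = -(-10)·5²·(3·(15/2)-5)/(6·100000) = 7/960 m
Superposition: y = Σ y_i = -7046143/230400000 m ≈ -0.030582 m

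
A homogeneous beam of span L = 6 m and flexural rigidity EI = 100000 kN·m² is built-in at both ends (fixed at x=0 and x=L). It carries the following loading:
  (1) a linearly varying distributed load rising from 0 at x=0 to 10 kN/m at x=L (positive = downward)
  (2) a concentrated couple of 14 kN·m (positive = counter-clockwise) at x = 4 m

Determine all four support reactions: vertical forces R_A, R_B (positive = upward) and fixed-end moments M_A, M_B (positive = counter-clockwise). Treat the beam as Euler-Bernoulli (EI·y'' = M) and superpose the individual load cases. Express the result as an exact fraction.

Load 1 — triangular load w₀=10 kN/m (0→w₀ over full span):
  R_A = 3w₀L/20 = 3·10·6/20 = 9 kN
  M_A = w₀L²/30 = 10·6²/30 = 12 kN·m
  R_B = 7w₀L/20 = 7·10·6/20 = 21 kN
  M_B = -w₀L²/20 = -10·6²/20 = -18 kN·m
Load 2 — applied couple M₀=14 kN·m at a=4 m (b=L-a=2):
  R_A = 6M₀ab/L³ = 6·14·4·2/6³ = 28/9 kN
  M_A = M₀b(2a-b)/L² = 14·2·(2·4-2)/6² = 14/3 kN·m
  R_B = -6M₀ab/L³ = -6·14·4·2/6³ = -28/9 kN
  M_B = M₀a(2b-a)/L² = 14·4·(2·2-4)/6² = 0 kN·m
Superposition: R_A = 109/9 kN, M_A = 50/3 kN·m, R_B = 161/9 kN, M_B = -18 kN·m

R_A = 109/9 kN, M_A = 50/3 kN·m, R_B = 161/9 kN, M_B = -18 kN·m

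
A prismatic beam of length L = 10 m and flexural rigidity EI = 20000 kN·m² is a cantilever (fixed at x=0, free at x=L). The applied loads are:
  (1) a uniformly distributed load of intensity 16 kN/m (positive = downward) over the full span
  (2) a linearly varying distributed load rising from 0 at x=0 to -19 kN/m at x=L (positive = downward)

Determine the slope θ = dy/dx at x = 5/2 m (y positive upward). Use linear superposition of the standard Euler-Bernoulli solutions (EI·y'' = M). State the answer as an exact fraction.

Load 1 — uniform load w=16 kN/m over full span:
  θ_1 = -wx(x²-3Lx+3L²)/(6EI) = -16·(5/2)·((5/2)²-3·10·(5/2)+3·10²)/(6·20000) = -37/480 rad
Load 2 — triangular load w₀=-19 kN/m (0→w₀ over full span):
  θ_2 = (w₀Lx²/4-w₀L²x/3-w₀x⁴/(24L))/EI = ((-19)·10·(5/2)²/4-(-19)·10²·(5/2)/3-(-19)·(5/2)⁴/(24·10))/20000 = 2641/40960 rad
Superposition: θ = Σ θ_i = -1549/122880 rad ≈ -0.012606 rad

θ(5/2) = -1549/122880 rad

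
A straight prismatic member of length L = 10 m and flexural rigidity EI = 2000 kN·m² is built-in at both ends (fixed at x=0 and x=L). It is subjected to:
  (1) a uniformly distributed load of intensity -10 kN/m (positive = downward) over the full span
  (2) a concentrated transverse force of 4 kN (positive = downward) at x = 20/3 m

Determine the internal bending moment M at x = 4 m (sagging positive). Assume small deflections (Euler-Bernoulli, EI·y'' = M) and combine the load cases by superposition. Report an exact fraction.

Load 1 — uniform load w=-10 kN/m over full span:
  M_1 = wLx/2 - wL²/12 - wx²/2 = (-10)·10·4/2 - (-10)·10²/12 - (-10)·4²/2 = -110/3 kN·m
Load 2 — point force P=4 kN at a=20/3 m (b=L-a=10/3):
  M_2 = Pb²(3a+b)x/L³ - Pab²/L²  [x≤a] = 4·(10/3)²·(3·(20/3)+(10/3))·4/10³ - 4·(20/3)·(10/3)²/10² = 32/27 kN·m
Superposition: M = Σ M_i = -958/27 kN·m ≈ -35.481481 kN·m

M(4) = -958/27 kN·m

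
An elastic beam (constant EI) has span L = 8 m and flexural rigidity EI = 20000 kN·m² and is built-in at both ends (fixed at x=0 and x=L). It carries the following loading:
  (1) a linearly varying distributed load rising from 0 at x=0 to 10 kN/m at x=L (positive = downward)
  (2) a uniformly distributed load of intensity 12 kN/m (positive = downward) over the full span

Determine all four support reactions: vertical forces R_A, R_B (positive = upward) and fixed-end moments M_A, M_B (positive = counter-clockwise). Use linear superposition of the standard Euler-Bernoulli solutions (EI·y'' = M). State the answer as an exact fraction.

R_A = 60 kN, M_A = 256/3 kN·m, R_B = 76 kN, M_B = -96 kN·m

Load 1 — triangular load w₀=10 kN/m (0→w₀ over full span):
  R_A = 3w₀L/20 = 3·10·8/20 = 12 kN
  M_A = w₀L²/30 = 10·8²/30 = 64/3 kN·m
  R_B = 7w₀L/20 = 7·10·8/20 = 28 kN
  M_B = -w₀L²/20 = -10·8²/20 = -32 kN·m
Load 2 — uniform load w=12 kN/m over full span:
  R_A = wL/2 = 12·8/2 = 48 kN
  M_A = wL²/12 = 12·8²/12 = 64 kN·m
  R_B = wL/2 = 12·8/2 = 48 kN
  M_B = -wL²/12 = -12·8²/12 = -64 kN·m
Superposition: R_A = 60 kN, M_A = 256/3 kN·m, R_B = 76 kN, M_B = -96 kN·m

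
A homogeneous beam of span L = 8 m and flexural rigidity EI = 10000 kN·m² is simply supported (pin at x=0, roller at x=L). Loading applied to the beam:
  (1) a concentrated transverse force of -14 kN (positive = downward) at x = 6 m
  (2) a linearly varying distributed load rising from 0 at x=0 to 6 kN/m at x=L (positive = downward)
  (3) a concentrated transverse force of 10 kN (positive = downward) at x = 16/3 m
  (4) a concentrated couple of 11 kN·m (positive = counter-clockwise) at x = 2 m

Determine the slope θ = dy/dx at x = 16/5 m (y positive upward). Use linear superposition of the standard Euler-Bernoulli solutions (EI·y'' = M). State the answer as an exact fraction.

θ(16/5) = -3155977/2025000000 rad

Load 1 — point force P=-14 kN at a=6 m (b=L-a=2):
  θ_1 = -Pb(L²-b²-3x²)/(6LEI)  [x≤a] = -(-14)·2·(8²-2²-3·(16/5)²)/(6·8·10000) = 427/250000 rad
Load 2 — triangular load w₀=6 kN/m (0→w₀ over full span):
  θ_2 = -w₀(7L⁴-30L²x²+15x⁴)/(360LEI) = -6·(7·8⁴-30·8²·(16/5)²+15·(16/5)⁴)/(360·8·10000) = -2584/1171875 rad
Load 3 — point force P=10 kN at a=16/3 m (b=L-a=8/3):
  θ_3 = -Pb(L²-b²-3x²)/(6LEI)  [x≤a] = -10·(8/3)·(8²-(8/3)²-3·(16/5)²)/(6·8·10000) = -368/253125 rad
Load 4 — applied couple M₀=11 kN·m at a=2 m (b=L-a=6):
  θ_4 = (M₀x²/(2L)-M₀(x-a)+C₁)/EI  [x>a] with C₁=M₀(3b²-L²)/(6L)=121/12 = (11·(16/5)²/(2·8)-11·((16/5)-2)+(121/12))/10000 = 1177/3000000 rad
Superposition: θ = Σ θ_i = -3155977/2025000000 rad ≈ -0.001559 rad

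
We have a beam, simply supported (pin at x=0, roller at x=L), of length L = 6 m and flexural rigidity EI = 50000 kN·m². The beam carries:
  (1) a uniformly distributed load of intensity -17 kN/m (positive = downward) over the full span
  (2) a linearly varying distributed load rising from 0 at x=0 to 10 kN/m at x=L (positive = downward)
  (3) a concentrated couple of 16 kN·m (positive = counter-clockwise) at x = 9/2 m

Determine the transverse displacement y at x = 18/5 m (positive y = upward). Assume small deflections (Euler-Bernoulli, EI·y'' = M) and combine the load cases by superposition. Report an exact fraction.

y(18/5) = 258273/78125000 m

Load 1 — uniform load w=-17 kN/m over full span:
  y_1 = -wx(L³-2Lx²+x³)/(24EI) = -(-17)·(18/5)·(6³-2·6·(18/5)²+(18/5)³)/(24·50000) = 42687/7812500 m
Load 2 — triangular load w₀=10 kN/m (0→w₀ over full span):
  y_2 = -w₀x(7L⁴-10L²x²+3x⁴)/(360LEI) = -10·(18/5)·(7·6⁴-10·6²·(18/5)²+3·(18/5)⁴)/(360·6·50000) = -15984/9765625 m
Load 3 — applied couple M₀=16 kN·m at a=9/2 m (b=L-a=3/2):
  y_3 = (M₀x³/(6L)+C₁x)/EI  [x≤a] with C₁=M₀(3b²-L²)/(6L)=-13 = (16·(18/5)³/(6·6)+(-13)·(18/5))/50000 = -1629/3125000 m
Superposition: y = Σ y_i = 258273/78125000 m ≈ 0.003306 m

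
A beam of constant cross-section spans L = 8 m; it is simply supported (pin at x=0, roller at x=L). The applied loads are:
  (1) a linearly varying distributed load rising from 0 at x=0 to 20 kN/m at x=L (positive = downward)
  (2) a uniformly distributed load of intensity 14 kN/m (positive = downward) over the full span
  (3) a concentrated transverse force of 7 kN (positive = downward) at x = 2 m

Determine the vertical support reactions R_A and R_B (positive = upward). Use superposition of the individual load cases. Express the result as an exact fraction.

R_A = 1055/12 kN, R_B = 1333/12 kN

Load 1 — triangular load w₀=20 kN/m (0→w₀ over full span):
  R_A = w₀L/6 = 20·8/6 = 80/3 kN
  R_B = w₀L/3 = 20·8/3 = 160/3 kN
Load 2 — uniform load w=14 kN/m over full span:
  R_A = wL/2 = 14·8/2 = 56 kN
  R_B = wL/2 = 14·8/2 = 56 kN
Load 3 — point force P=7 kN at a=2 m (b=L-a=6):
  R_A = Pb/L = 7·6/8 = 21/4 kN
  R_B = Pa/L = 7·2/8 = 7/4 kN
Superposition: R_A = 1055/12 kN, R_B = 1333/12 kN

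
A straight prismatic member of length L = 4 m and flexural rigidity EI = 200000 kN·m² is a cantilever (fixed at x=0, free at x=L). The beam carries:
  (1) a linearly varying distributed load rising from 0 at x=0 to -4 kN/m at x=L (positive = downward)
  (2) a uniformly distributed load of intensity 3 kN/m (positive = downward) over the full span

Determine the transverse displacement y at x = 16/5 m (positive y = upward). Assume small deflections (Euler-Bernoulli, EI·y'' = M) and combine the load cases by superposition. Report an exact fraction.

Load 1 — triangular load w₀=-4 kN/m (0→w₀ over full span):
  y_1 = (w₀Lx³/12-w₀L²x²/6-w₀x⁵/(120L))/EI = ((-4)·4·(16/5)³/12-(-4)·4²·(16/5)²/6-(-4)·(16/5)⁵/(120·4))/200000 = 50048/146484375 m
Load 2 — uniform load w=3 kN/m over full span:
  y_2 = -wx²(x²-4Lx+6L²)/(24EI) = -3·(16/5)²·((16/5)²-4·4·(16/5)+6·4²)/(24·200000) = -688/1953125 m
Superposition: y = Σ y_i = -1552/146484375 m ≈ -0.000011 m

y(16/5) = -1552/146484375 m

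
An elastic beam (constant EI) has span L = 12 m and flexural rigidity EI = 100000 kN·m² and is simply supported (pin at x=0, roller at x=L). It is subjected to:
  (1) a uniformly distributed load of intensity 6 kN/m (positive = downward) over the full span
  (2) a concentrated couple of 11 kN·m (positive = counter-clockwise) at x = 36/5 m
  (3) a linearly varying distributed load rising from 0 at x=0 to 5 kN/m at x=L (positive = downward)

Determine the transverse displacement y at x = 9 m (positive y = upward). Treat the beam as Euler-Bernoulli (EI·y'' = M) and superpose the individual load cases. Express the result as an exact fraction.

y(9) = -1332549/80000000 m

Load 1 — uniform load w=6 kN/m over full span:
  y_1 = -wx(L³-2Lx²+x³)/(24EI) = -6·9·(12³-2·12·9²+9³)/(24·100000) = -4617/400000 m
Load 2 — applied couple M₀=11 kN·m at a=36/5 m (b=L-a=24/5):
  y_2 = (M₀x³/(6L)-M₀(x-a)²/2+C₁x)/EI  [x>a] with C₁=M₀(3b²-L²)/(6L)=-286/25 = (11·9³/(6·12)-11·(9-(36/5))²/2+(-286/25)·9)/100000 = -1881/20000000 m
Load 3 — triangular load w₀=5 kN/m (0→w₀ over full span):
  y_3 = -w₀x(7L⁴-10L²x²+3x⁴)/(360LEI) = -5·9·(7·12⁴-10·12²·9²+3·9⁴)/(360·12·100000) = -3213/640000 m
Superposition: y = Σ y_i = -1332549/80000000 m ≈ -0.016657 m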